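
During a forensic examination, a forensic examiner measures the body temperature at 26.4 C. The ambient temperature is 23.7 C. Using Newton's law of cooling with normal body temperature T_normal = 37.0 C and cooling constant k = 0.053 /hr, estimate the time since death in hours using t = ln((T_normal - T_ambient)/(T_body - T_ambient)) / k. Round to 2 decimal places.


Using Newton's law of cooling:
t = ln((T_normal - T_ambient) / (T_body - T_ambient)) / k
T_normal - T_ambient = 13.3
T_body - T_ambient = 2.7
Ratio = 4.925926
ln(ratio) = 1.594512
t = 1.594512 / 0.053 = 30.09 hours

30.09


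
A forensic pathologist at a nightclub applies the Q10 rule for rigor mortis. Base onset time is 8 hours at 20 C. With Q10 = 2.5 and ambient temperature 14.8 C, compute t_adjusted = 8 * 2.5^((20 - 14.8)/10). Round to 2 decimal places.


Rigor mortis time adjustment:
Exponent = (T_ref - T_actual) / 10 = (20 - 14.8) / 10 = 0.52
Q10 factor = 2.5^0.52 = 1.61038
t_adjusted = 8 * 1.61038 = 12.88 hours

12.88


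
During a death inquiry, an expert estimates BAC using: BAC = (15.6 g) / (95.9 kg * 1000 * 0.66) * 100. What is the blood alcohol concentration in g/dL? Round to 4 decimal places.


Applying the Widmark formula:
BAC = (dose_g / (body_wt * 1000 * r)) * 100
Denominator = 95.9 * 1000 * 0.66 = 63294
BAC = (15.6 / 63294) * 100
BAC = 0.0246 g/dL

0.0246


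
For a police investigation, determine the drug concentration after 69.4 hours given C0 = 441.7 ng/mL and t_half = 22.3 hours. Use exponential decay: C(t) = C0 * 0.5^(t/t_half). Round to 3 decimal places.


Drug concentration decay:
Number of half-lives = t / t_half = 69.4 / 22.3 = 3.112108
Decay factor = 0.5^3.112108 = 0.1156544
C(t) = 441.7 * 0.1156544 = 51.085 ng/mL

51.085


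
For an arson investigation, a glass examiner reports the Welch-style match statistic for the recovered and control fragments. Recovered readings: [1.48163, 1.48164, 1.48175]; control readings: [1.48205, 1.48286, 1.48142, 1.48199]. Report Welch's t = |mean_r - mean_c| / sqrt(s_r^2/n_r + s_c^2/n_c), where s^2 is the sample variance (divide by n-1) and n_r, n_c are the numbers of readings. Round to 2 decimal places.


Welch's t-criterion for glass RI comparison:
Recovered mean = sum / n_r = 4.44502 / 3 = 1.4816733
Control mean = sum / n_c = 5.92832 / 4 = 1.48208
Recovered sample variance s_r^2 = 4.43333e-09
Control sample variance s_c^2 = 3.51e-07
Welch SE (unpooled) = sqrt(s_r^2/n_r + s_c^2/n_c) = sqrt(1.47778e-09 + 8.775e-08) = sqrt(8.92278e-08) = 0.00029871
|mean_r - mean_c| = 0.000406667
t = 0.000406667 / 0.00029871 = 1.36

1.36


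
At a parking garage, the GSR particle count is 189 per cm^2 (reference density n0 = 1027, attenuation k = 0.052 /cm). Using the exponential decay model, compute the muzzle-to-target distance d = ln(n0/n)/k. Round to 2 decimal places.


GSR distance calculation:
n0/n = 1027 / 189 = 5.433862
ln(n0/n) = 1.69265
d = 1.69265 / 0.052 = 32.55 cm

32.55


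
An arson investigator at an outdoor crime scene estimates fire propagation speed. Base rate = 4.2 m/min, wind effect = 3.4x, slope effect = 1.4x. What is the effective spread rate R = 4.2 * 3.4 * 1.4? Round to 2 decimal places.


Fire spread rate calculation:
R = R0 * wind_factor * slope_factor
= 4.2 * 3.4 * 1.4
= 14.28 * 1.4
= 19.99 m/min

19.99


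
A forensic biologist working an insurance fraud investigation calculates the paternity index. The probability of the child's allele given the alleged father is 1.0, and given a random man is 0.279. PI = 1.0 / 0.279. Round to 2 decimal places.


Paternity Index calculation:
PI = P(allele|father) / P(allele|random)
PI = 1.0 / 0.279
PI = 3.58

3.58


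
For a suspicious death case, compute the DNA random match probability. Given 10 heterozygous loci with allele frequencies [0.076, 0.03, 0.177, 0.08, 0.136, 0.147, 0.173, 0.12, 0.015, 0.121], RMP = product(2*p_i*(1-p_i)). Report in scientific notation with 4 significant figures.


Computing RMP for 10 loci:
Locus 1: 2 * 0.076 * 0.924 = 0.140448
Locus 2: 2 * 0.03 * 0.97 = 0.0582
Locus 3: 2 * 0.177 * 0.823 = 0.291342
Locus 4: 2 * 0.08 * 0.92 = 0.1472
Locus 5: 2 * 0.136 * 0.864 = 0.235008
Locus 6: 2 * 0.147 * 0.853 = 0.250782
Locus 7: 2 * 0.173 * 0.827 = 0.286142
Locus 8: 2 * 0.12 * 0.88 = 0.2112
Locus 9: 2 * 0.015 * 0.985 = 0.02955
Locus 10: 2 * 0.121 * 0.879 = 0.212718
RMP = 7.848e-09

7.848e-09


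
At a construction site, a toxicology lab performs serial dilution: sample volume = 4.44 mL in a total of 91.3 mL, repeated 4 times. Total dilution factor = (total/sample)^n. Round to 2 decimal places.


Dilution factor calculation:
Single dilution = V_total / V_sample = 91.3 / 4.44 ≈ 20.563063
Number of dilutions = 4
Total DF = (91.3 / 4.44)^4 (full precision, rounded at the end) = 178793.30

178793.30


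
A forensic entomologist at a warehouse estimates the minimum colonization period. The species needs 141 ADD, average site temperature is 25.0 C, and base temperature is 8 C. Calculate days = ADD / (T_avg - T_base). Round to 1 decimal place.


Insect development time:
Effective temperature = avg_temp - T_base = 25.0 - 8 = 17.0 C
Days = ADD / effective_temp = 141 / 17.0 = 8.3 days

8.3


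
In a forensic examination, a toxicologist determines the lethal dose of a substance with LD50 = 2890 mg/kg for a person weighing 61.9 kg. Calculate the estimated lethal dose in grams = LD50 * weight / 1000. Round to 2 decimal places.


Lethal dose calculation:
Lethal dose = LD50 * body_weight / 1000
= 2890 * 61.9 / 1000
= 178891 / 1000
= 178.89 g

178.89


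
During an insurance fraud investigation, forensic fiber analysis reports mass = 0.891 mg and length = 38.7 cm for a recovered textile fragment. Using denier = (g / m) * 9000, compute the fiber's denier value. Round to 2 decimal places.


Denier calculation:
Mass in grams = 0.891 mg / 1000 = 0.000891 g
Length in meters = 38.7 cm / 100 = 0.387 m
Linear density = mass / length = 0.000891 / 0.387 = 0.00230233 g/m
Denier = (g/m) * 9000 = 0.00230233 * 9000 = 20.72

20.72


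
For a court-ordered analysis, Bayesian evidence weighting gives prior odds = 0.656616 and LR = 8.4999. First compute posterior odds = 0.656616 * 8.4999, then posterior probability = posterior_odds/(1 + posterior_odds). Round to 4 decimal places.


Bayesian evidence evaluation:
Posterior odds = prior_odds * LR = 0.656616 * 8.4999 = 5.58117
Posterior probability = posterior_odds / (1 + posterior_odds)
= 5.58117 / (1 + 5.58117)
= 5.58117 / 6.58117
= 0.8481

0.8481


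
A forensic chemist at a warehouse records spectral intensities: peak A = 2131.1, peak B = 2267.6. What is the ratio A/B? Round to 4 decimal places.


Spectral peak ratio:
Peak A = 2131.1 counts
Peak B = 2267.6 counts
Ratio = 2131.1 / 2267.6 = 0.9398

0.9398


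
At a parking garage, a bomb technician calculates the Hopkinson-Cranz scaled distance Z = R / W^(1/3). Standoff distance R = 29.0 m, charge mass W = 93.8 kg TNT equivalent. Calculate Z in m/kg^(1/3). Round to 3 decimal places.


Scaled distance calculation:
W^(1/3) = 93.8^(1/3) = 4.543609
Z = R / W^(1/3) = 29.0 / 4.543609
Z = 6.383 m/kg^(1/3)

6.383


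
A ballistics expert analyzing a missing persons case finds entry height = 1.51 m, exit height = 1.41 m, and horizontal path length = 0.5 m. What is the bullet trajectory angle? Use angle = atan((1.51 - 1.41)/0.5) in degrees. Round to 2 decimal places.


Bullet trajectory angle:
Height difference = 1.51 - 1.41 = 0.1 m
angle = atan(0.1 / 0.5)
angle = atan(0.2)
angle = 11.31 degrees

11.31


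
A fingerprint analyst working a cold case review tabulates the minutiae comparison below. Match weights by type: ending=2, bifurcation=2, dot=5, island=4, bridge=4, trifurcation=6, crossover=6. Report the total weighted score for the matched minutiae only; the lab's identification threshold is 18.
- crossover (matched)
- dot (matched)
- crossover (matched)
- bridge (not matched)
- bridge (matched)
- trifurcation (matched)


Weighted minutiae match score:
  crossover: matched, +6 (running total 6)
  dot: matched, +5 (running total 11)
  crossover: matched, +6 (running total 17)
  bridge: not matched, +0
  bridge: matched, +4 (running total 21)
  trifurcation: matched, +6 (running total 27)
Total score = 27
Threshold = 18; verdict = identification

27


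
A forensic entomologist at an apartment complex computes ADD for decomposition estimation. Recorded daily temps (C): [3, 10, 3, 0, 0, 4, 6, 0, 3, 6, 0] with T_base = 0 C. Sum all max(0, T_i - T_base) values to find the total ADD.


Computing ADD day by day:
Day 1: max(0, 3 - 0) = 3
Day 2: max(0, 10 - 0) = 10
Day 3: max(0, 3 - 0) = 3
Day 4: max(0, 0 - 0) = 0
Day 5: max(0, 0 - 0) = 0
Day 6: max(0, 4 - 0) = 4
Day 7: max(0, 6 - 0) = 6
Day 8: max(0, 0 - 0) = 0
Day 9: max(0, 3 - 0) = 3
Day 10: max(0, 6 - 0) = 6
Day 11: max(0, 0 - 0) = 0
Total ADD = 35

35


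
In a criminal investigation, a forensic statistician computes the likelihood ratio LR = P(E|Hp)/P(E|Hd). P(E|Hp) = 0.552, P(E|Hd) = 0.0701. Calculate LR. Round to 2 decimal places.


Likelihood ratio calculation:
LR = P(E|Hp) / P(E|Hd)
LR = 0.552 / 0.0701
LR = 7.87

7.87


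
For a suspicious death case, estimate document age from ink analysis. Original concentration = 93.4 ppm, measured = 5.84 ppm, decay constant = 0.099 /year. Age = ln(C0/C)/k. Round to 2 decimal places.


Document age estimation:
C0/C = 93.4 / 5.84 = 15.993151
ln(C0/C) = 2.772161
t = 2.772161 / 0.099 = 28.00 years

28.00


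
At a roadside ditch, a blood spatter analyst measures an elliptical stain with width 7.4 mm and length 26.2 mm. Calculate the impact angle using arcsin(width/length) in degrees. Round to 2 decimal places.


Blood spatter impact angle calculation:
width / length = 7.4 / 26.2 = 0.282443
angle = arcsin(0.282443)
angle = 16.41 degrees

16.41


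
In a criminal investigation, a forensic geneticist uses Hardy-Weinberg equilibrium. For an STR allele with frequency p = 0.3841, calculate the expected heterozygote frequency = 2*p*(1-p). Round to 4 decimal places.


Hardy-Weinberg heterozygote frequency:
q = 1 - p = 1 - 0.3841 = 0.6159
2pq = 2 * 0.3841 * 0.6159 = 0.4731

0.4731


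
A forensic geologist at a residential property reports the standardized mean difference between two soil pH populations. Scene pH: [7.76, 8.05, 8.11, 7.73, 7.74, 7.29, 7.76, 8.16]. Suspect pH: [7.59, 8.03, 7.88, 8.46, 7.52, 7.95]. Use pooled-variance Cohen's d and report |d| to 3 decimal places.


Pooled-variance Cohen's d for soil pH comparison:
Scene mean = 62.6 / 8 = 7.825
Suspect mean = 47.43 / 6 = 7.905
Scene sample variance s_s^2 = 0.079286
Suspect sample variance s_c^2 = 0.11475
Pooled variance = ((n_s-1)*s_s^2 + (n_c-1)*s_c^2) / (n_s + n_c - 2) = 0.094063
Pooled SD = sqrt(0.094063) = 0.306697
Mean difference = -0.08
|d| = |-0.08| / 0.306697 = 0.261

0.261


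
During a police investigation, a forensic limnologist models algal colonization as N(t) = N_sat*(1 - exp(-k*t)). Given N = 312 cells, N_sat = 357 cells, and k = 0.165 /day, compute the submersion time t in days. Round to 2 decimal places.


PMSI from diatom colonization curve:
N / N_sat = 312 / 357 = 0.87395
1 - N/N_sat = 0.12605
ln(1 - N/N_sat) = -2.071077
t = -ln(1 - N/N_sat) / k = -(-2.071077) / 0.165 = 12.55 days

12.55


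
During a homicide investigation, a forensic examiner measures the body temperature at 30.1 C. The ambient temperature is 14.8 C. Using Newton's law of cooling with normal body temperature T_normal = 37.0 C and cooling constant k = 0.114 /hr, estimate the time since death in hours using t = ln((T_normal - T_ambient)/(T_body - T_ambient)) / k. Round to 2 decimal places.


Using Newton's law of cooling:
t = ln((T_normal - T_ambient) / (T_body - T_ambient)) / k
T_normal - T_ambient = 22.2
T_body - T_ambient = 15.3
Ratio = 1.45098
ln(ratio) = 0.372239
t = 0.372239 / 0.114 = 3.27 hours

3.27


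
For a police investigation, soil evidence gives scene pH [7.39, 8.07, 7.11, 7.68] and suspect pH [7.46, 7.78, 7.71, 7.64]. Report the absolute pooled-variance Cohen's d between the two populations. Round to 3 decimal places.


Pooled-variance Cohen's d for soil pH comparison:
Scene mean = 30.25 / 4 = 7.5625
Suspect mean = 30.59 / 4 = 7.6475
Scene sample variance s_s^2 = 0.168625
Suspect sample variance s_c^2 = 0.018892
Pooled variance = ((n_s-1)*s_s^2 + (n_c-1)*s_c^2) / (n_s + n_c - 2) = 0.093758
Pooled SD = sqrt(0.093758) = 0.306199
Mean difference = -0.085
|d| = |-0.085| / 0.306199 = 0.278

0.278


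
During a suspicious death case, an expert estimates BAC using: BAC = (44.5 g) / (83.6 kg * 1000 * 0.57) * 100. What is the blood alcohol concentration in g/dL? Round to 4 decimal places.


Applying the Widmark formula:
BAC = (dose_g / (body_wt * 1000 * r)) * 100
Denominator = 83.6 * 1000 * 0.57 = 47652
BAC = (44.5 / 47652) * 100
BAC = 0.0934 g/dL

0.0934


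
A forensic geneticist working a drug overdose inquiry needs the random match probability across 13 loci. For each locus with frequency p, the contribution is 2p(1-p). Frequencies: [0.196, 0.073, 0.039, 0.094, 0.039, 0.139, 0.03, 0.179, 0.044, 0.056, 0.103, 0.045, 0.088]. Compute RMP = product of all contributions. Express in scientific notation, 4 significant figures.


Computing RMP for 13 loci:
Locus 1: 2 * 0.196 * 0.804 = 0.315168
Locus 2: 2 * 0.073 * 0.927 = 0.135342
Locus 3: 2 * 0.039 * 0.961 = 0.074958
Locus 4: 2 * 0.094 * 0.906 = 0.170328
Locus 5: 2 * 0.039 * 0.961 = 0.074958
Locus 6: 2 * 0.139 * 0.861 = 0.239358
Locus 7: 2 * 0.03 * 0.97 = 0.0582
Locus 8: 2 * 0.179 * 0.821 = 0.293918
Locus 9: 2 * 0.044 * 0.956 = 0.084128
Locus 10: 2 * 0.056 * 0.944 = 0.105728
Locus 11: 2 * 0.103 * 0.897 = 0.184782
Locus 12: 2 * 0.045 * 0.955 = 0.08595
Locus 13: 2 * 0.088 * 0.912 = 0.160512
RMP = 3.790e-12

3.790e-12


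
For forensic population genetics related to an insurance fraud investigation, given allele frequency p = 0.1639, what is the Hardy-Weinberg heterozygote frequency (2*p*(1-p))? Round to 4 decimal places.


Hardy-Weinberg heterozygote frequency:
q = 1 - p = 1 - 0.1639 = 0.8361
2pq = 2 * 0.1639 * 0.8361 = 0.2741

0.2741


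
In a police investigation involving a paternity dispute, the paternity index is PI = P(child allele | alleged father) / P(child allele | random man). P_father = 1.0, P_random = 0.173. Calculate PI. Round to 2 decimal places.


Paternity Index calculation:
PI = P(allele|father) / P(allele|random)
PI = 1.0 / 0.173
PI = 5.78

5.78


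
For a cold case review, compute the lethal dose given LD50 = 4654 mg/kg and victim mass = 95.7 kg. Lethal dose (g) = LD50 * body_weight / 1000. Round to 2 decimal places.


Lethal dose calculation:
Lethal dose = LD50 * body_weight / 1000
= 4654 * 95.7 / 1000
= 445387.8 / 1000
= 445.39 g

445.39


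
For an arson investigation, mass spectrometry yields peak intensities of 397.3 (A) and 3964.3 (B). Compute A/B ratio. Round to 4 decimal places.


Spectral peak ratio:
Peak A = 397.3 counts
Peak B = 3964.3 counts
Ratio = 397.3 / 3964.3 = 0.1002

0.1002


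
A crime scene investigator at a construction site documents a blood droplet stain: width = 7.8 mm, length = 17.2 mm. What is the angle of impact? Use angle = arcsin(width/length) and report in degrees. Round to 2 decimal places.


Blood spatter impact angle calculation:
width / length = 7.8 / 17.2 = 0.453488
angle = arcsin(0.453488)
angle = 26.97 degrees

26.97


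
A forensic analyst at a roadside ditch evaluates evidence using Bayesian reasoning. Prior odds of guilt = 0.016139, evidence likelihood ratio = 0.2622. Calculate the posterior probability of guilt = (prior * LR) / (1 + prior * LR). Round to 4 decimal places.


Bayesian evidence evaluation:
Posterior odds = prior_odds * LR = 0.016139 * 0.2622 = 0.004231646
Posterior probability = posterior_odds / (1 + posterior_odds)
= 0.004231646 / (1 + 0.004231646)
= 0.004231646 / 1.004231646
= 0.0042

0.0042


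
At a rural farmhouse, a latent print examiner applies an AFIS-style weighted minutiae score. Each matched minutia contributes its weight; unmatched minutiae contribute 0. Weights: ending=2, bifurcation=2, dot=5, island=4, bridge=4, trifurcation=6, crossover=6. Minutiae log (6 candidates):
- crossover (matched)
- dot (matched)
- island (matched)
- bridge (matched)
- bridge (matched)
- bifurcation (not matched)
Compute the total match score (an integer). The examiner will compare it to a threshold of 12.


Weighted minutiae match score:
  crossover: matched, +6 (running total 6)
  dot: matched, +5 (running total 11)
  island: matched, +4 (running total 15)
  bridge: matched, +4 (running total 19)
  bridge: matched, +4 (running total 23)
  bifurcation: not matched, +0
Total score = 23
Threshold = 12; verdict = identification

23


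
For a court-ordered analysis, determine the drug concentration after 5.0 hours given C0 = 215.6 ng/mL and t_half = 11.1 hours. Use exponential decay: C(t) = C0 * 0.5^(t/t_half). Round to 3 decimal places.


Drug concentration decay:
Number of half-lives = t / t_half = 5.0 / 11.1 = 0.45045
Decay factor = 0.5^0.45045 = 0.73181455
C(t) = 215.6 * 0.73181455 = 157.779 ng/mL

157.779


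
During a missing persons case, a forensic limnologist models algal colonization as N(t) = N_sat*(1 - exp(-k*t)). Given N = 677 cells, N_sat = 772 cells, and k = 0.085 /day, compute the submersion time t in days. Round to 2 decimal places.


PMSI from diatom colonization curve:
N / N_sat = 677 / 772 = 0.876943
1 - N/N_sat = 0.123057
ln(1 - N/N_sat) = -2.095108
t = -ln(1 - N/N_sat) / k = -(-2.095108) / 0.085 = 24.65 days

24.65


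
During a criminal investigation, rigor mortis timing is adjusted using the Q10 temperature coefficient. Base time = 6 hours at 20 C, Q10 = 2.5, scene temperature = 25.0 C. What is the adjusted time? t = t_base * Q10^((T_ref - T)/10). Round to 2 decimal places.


Rigor mortis time adjustment:
Exponent = (T_ref - T_actual) / 10 = (20 - 25.0) / 10 = -0.5
Q10 factor = 2.5^-0.5 = 0.63246
t_adjusted = 6 * 0.63246 = 3.79 hours

3.79


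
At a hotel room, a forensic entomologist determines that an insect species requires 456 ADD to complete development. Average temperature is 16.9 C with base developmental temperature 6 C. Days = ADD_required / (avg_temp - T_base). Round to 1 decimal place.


Insect development time:
Effective temperature = avg_temp - T_base = 16.9 - 6 = 10.9 C
Days = ADD / effective_temp = 456 / 10.9 = 41.8 days

41.8


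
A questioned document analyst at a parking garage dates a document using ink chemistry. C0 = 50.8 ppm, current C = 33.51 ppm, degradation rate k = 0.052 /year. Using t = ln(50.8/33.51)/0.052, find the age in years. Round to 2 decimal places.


Document age estimation:
C0/C = 50.8 / 33.51 = 1.515965
ln(C0/C) = 0.416052
t = 0.416052 / 0.052 = 8.00 years

8.00


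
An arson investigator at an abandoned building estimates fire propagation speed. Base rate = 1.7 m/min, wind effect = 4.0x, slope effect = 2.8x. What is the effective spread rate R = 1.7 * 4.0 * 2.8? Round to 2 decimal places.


Fire spread rate calculation:
R = R0 * wind_factor * slope_factor
= 1.7 * 4.0 * 2.8
= 6.8 * 2.8
= 19.04 m/min

19.04


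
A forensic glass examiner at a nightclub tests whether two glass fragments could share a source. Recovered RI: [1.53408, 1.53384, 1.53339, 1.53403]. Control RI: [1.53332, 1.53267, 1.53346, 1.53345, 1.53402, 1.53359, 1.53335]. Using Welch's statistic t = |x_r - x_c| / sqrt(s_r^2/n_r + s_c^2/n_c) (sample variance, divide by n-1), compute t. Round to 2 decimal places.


Welch's t-criterion for glass RI comparison:
Recovered mean = sum / n_r = 6.13534 / 4 = 1.533835
Control mean = sum / n_c = 10.73386 / 7 = 1.5334086
Recovered sample variance s_r^2 = 9.87e-08
Control sample variance s_c^2 = 1.61314e-07
Welch SE (unpooled) = sqrt(s_r^2/n_r + s_c^2/n_c) = sqrt(2.4675e-08 + 2.30449e-08) = sqrt(4.77199e-08) = 0.000218449
|mean_r - mean_c| = 0.000426429
t = 0.000426429 / 0.000218449 = 1.95

1.95


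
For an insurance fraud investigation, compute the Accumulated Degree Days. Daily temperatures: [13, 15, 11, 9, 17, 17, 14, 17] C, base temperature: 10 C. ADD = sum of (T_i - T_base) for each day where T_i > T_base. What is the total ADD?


Computing ADD day by day:
Day 1: max(0, 13 - 10) = 3
Day 2: max(0, 15 - 10) = 5
Day 3: max(0, 11 - 10) = 1
Day 4: max(0, 9 - 10) = 0
Day 5: max(0, 17 - 10) = 7
Day 6: max(0, 17 - 10) = 7
Day 7: max(0, 14 - 10) = 4
Day 8: max(0, 17 - 10) = 7
Total ADD = 34

34


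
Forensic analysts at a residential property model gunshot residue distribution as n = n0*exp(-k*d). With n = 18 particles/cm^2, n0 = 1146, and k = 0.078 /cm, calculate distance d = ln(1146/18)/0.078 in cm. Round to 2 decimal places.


GSR distance calculation:
n0/n = 1146 / 18 = 63.666667
ln(n0/n) = 4.153661
d = 4.153661 / 0.078 = 53.25 cm

53.25


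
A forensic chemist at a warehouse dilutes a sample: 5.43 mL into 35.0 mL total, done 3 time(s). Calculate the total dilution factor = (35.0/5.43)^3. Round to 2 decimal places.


Dilution factor calculation:
Single dilution = V_total / V_sample = 35.0 / 5.43 ≈ 6.445672
Number of dilutions = 3
Total DF = (35.0 / 5.43)^3 (full precision, rounded at the end) = 267.80

267.80


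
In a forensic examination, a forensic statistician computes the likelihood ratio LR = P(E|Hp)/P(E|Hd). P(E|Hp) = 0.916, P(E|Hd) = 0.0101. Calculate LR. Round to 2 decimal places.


Likelihood ratio calculation:
LR = P(E|Hp) / P(E|Hd)
LR = 0.916 / 0.0101
LR = 90.69

90.69


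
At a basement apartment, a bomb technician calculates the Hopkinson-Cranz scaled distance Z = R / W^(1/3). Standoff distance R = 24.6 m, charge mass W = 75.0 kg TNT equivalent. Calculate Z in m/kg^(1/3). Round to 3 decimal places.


Scaled distance calculation:
W^(1/3) = 75.0^(1/3) = 4.217163
Z = R / W^(1/3) = 24.6 / 4.217163
Z = 5.833 m/kg^(1/3)

5.833


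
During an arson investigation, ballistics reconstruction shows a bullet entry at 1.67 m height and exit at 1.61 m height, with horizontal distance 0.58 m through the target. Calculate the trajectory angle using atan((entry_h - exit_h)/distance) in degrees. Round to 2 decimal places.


Bullet trajectory angle:
Height difference = 1.67 - 1.61 = 0.06 m
angle = atan(0.06 / 0.58)
angle = atan(0.103448)
angle = 5.91 degrees

5.91


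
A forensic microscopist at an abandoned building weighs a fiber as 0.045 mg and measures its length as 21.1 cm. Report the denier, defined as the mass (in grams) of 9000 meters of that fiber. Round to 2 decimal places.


Denier calculation:
Mass in grams = 0.045 mg / 1000 = 0.000045 g
Length in meters = 21.1 cm / 100 = 0.211 m
Linear density = mass / length = 0.000045 / 0.211 = 0.00021327 g/m
Denier = (g/m) * 9000 = 0.00021327 * 9000 = 1.92

1.92


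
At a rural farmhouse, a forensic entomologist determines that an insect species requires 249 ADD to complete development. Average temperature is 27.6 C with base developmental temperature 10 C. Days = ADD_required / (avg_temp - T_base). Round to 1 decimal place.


Insect development time:
Effective temperature = avg_temp - T_base = 27.6 - 10 = 17.6 C
Days = ADD / effective_temp = 249 / 17.6 = 14.1 days

14.1


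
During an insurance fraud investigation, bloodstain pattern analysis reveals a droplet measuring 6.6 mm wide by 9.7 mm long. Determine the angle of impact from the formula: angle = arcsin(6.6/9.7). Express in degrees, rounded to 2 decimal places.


Blood spatter impact angle calculation:
width / length = 6.6 / 9.7 = 0.680412
angle = arcsin(0.680412)
angle = 42.88 degrees

42.88


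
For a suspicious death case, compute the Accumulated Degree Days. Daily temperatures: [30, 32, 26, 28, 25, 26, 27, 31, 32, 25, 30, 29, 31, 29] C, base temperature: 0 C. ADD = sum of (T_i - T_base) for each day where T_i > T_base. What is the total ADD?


Computing ADD day by day:
Day 1: max(0, 30 - 0) = 30
Day 2: max(0, 32 - 0) = 32
Day 3: max(0, 26 - 0) = 26
Day 4: max(0, 28 - 0) = 28
Day 5: max(0, 25 - 0) = 25
Day 6: max(0, 26 - 0) = 26
Day 7: max(0, 27 - 0) = 27
Day 8: max(0, 31 - 0) = 31
Day 9: max(0, 32 - 0) = 32
Day 10: max(0, 25 - 0) = 25
Day 11: max(0, 30 - 0) = 30
Day 12: max(0, 29 - 0) = 29
Day 13: max(0, 31 - 0) = 31
Day 14: max(0, 29 - 0) = 29
Total ADD = 401

401


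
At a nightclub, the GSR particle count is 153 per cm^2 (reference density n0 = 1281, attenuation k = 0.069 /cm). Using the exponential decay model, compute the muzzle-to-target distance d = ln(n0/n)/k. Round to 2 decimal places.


GSR distance calculation:
n0/n = 1281 / 153 = 8.372549
ln(n0/n) = 2.124958
d = 2.124958 / 0.069 = 30.80 cm

30.80


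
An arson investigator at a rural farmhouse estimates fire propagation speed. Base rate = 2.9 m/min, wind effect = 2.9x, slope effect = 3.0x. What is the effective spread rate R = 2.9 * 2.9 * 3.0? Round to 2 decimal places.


Fire spread rate calculation:
R = R0 * wind_factor * slope_factor
= 2.9 * 2.9 * 3.0
= 8.41 * 3.0
= 25.23 m/min

25.23


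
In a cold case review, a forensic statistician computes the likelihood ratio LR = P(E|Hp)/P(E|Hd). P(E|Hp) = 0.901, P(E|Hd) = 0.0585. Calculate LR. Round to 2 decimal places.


Likelihood ratio calculation:
LR = P(E|Hp) / P(E|Hd)
LR = 0.901 / 0.0585
LR = 15.40

15.40


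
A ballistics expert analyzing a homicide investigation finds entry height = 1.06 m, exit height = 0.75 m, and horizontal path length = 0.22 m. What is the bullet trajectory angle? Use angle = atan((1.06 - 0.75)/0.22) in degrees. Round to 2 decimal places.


Bullet trajectory angle:
Height difference = 1.06 - 0.75 = 0.31 m
angle = atan(0.31 / 0.22)
angle = atan(1.409091)
angle = 54.64 degrees

54.64


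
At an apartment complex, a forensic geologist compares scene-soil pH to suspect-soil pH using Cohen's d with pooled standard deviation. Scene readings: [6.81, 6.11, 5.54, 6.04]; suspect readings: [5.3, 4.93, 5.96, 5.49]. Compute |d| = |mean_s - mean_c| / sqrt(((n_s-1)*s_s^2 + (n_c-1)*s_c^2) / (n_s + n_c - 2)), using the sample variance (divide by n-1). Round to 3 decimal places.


Pooled-variance Cohen's d for soil pH comparison:
Scene mean = 24.5 / 4 = 6.125
Suspect mean = 21.68 / 4 = 5.42
Scene sample variance s_s^2 = 0.272967
Suspect sample variance s_c^2 = 0.183667
Pooled variance = ((n_s-1)*s_s^2 + (n_c-1)*s_c^2) / (n_s + n_c - 2) = 0.228317
Pooled SD = sqrt(0.228317) = 0.477825
Mean difference = 0.705
|d| = |0.705| / 0.477825 = 1.475

1.475


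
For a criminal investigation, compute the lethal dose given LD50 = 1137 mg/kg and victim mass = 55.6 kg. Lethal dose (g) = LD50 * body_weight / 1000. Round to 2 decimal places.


Lethal dose calculation:
Lethal dose = LD50 * body_weight / 1000
= 1137 * 55.6 / 1000
= 63217.2 / 1000
= 63.22 g

63.22


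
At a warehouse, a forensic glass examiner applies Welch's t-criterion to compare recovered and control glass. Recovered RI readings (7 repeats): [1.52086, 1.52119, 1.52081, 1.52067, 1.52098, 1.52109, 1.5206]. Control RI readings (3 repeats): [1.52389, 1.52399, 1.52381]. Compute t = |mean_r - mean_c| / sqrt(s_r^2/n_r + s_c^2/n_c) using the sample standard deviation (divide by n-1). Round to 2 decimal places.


Welch's t-criterion for glass RI comparison:
Recovered mean = sum / n_r = 10.6462 / 7 = 1.5208857
Control mean = sum / n_c = 4.57169 / 3 = 1.5238967
Recovered sample variance s_r^2 = 4.62952e-08
Control sample variance s_c^2 = 8.13333e-09
Welch SE (unpooled) = sqrt(s_r^2/n_r + s_c^2/n_c) = sqrt(6.61361e-09 + 2.71111e-09) = sqrt(9.32472e-09) = 9.65646e-05
|mean_r - mean_c| = 0.00301095
t = 0.00301095 / 9.65646e-05 = 31.18

31.18


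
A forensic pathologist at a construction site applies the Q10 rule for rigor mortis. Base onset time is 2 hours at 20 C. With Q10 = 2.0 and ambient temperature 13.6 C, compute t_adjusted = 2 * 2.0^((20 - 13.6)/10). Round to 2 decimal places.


Rigor mortis time adjustment:
Exponent = (T_ref - T_actual) / 10 = (20 - 13.6) / 10 = 0.64
Q10 factor = 2.0^0.64 = 1.55833
t_adjusted = 2 * 1.55833 = 3.12 hours

3.12


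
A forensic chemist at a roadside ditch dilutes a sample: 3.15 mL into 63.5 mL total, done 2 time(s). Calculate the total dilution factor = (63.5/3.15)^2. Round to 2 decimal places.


Dilution factor calculation:
Single dilution = V_total / V_sample = 63.5 / 3.15 ≈ 20.15873
Number of dilutions = 2
Total DF = (63.5 / 3.15)^2 (full precision, rounded at the end) = 406.37

406.37


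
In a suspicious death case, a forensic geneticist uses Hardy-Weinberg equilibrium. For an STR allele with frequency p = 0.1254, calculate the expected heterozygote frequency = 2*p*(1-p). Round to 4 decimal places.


Hardy-Weinberg heterozygote frequency:
q = 1 - p = 1 - 0.1254 = 0.8746
2pq = 2 * 0.1254 * 0.8746 = 0.2193

0.2193


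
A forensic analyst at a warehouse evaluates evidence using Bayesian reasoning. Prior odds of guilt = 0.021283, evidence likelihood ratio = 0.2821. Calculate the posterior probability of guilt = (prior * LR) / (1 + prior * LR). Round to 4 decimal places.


Bayesian evidence evaluation:
Posterior odds = prior_odds * LR = 0.021283 * 0.2821 = 0.006003934
Posterior probability = posterior_odds / (1 + posterior_odds)
= 0.006003934 / (1 + 0.006003934)
= 0.006003934 / 1.006003934
= 0.0060

0.0060


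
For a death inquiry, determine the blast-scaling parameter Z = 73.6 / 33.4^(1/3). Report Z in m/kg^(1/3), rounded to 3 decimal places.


Scaled distance calculation:
W^(1/3) = 33.4^(1/3) = 3.220442
Z = R / W^(1/3) = 73.6 / 3.220442
Z = 22.854 m/kg^(1/3)

22.854


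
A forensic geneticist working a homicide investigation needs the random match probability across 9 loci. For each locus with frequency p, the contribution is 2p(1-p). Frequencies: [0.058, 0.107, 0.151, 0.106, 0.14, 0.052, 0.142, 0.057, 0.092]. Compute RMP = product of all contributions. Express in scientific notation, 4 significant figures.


Computing RMP for 9 loci:
Locus 1: 2 * 0.058 * 0.942 = 0.109272
Locus 2: 2 * 0.107 * 0.893 = 0.191102
Locus 3: 2 * 0.151 * 0.849 = 0.256398
Locus 4: 2 * 0.106 * 0.894 = 0.189528
Locus 5: 2 * 0.14 * 0.86 = 0.2408
Locus 6: 2 * 0.052 * 0.948 = 0.098592
Locus 7: 2 * 0.142 * 0.858 = 0.243672
Locus 8: 2 * 0.057 * 0.943 = 0.107502
Locus 9: 2 * 0.092 * 0.908 = 0.167072
RMP = 1.054e-07

1.054e-07


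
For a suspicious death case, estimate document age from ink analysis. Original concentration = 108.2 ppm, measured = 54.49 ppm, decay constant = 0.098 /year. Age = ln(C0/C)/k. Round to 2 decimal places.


Document age estimation:
C0/C = 108.2 / 54.49 = 1.985685
ln(C0/C) = 0.685964
t = 0.685964 / 0.098 = 7.00 years

7.00


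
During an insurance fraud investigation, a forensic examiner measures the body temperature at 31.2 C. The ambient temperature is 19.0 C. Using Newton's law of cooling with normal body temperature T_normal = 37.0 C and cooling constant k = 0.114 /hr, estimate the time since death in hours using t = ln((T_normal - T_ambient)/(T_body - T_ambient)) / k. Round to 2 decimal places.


Using Newton's law of cooling:
t = ln((T_normal - T_ambient) / (T_body - T_ambient)) / k
T_normal - T_ambient = 18.0
T_body - T_ambient = 12.2
Ratio = 1.47541
ln(ratio) = 0.388936
t = 0.388936 / 0.114 = 3.41 hours

3.41


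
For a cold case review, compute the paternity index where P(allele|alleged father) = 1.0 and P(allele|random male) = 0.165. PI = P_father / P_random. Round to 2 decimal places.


Paternity Index calculation:
PI = P(allele|father) / P(allele|random)
PI = 1.0 / 0.165
PI = 6.06

6.06


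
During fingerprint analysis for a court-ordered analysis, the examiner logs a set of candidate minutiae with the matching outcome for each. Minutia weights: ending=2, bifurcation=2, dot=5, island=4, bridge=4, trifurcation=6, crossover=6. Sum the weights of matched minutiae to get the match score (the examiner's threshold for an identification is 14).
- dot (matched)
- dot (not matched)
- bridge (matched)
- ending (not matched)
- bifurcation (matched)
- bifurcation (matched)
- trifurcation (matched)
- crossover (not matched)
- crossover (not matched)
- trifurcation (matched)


Weighted minutiae match score:
  dot: matched, +5 (running total 5)
  dot: not matched, +0
  bridge: matched, +4 (running total 9)
  ending: not matched, +0
  bifurcation: matched, +2 (running total 11)
  bifurcation: matched, +2 (running total 13)
  trifurcation: matched, +6 (running total 19)
  crossover: not matched, +0
  crossover: not matched, +0
  trifurcation: matched, +6 (running total 25)
Total score = 25
Threshold = 14; verdict = identification

25


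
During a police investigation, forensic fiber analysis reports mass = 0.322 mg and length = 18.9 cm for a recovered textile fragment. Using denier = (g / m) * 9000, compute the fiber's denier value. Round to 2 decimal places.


Denier calculation:
Mass in grams = 0.322 mg / 1000 = 0.000322 g
Length in meters = 18.9 cm / 100 = 0.189 m
Linear density = mass / length = 0.000322 / 0.189 = 0.0017037 g/m
Denier = (g/m) * 9000 = 0.0017037 * 9000 = 15.33

15.33


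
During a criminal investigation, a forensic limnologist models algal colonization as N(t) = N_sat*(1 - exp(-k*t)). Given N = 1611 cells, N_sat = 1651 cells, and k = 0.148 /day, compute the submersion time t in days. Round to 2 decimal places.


PMSI from diatom colonization curve:
N / N_sat = 1611 / 1651 = 0.975772
1 - N/N_sat = 0.024228
ln(1 - N/N_sat) = -3.720246
t = -ln(1 - N/N_sat) / k = -(-3.720246) / 0.148 = 25.14 days

25.14


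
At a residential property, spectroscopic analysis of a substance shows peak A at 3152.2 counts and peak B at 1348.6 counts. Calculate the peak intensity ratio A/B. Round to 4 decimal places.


Spectral peak ratio:
Peak A = 3152.2 counts
Peak B = 1348.6 counts
Ratio = 3152.2 / 1348.6 = 2.3374

2.3374


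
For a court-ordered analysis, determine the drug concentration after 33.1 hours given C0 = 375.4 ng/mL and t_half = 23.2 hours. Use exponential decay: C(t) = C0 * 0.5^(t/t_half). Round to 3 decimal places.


Drug concentration decay:
Number of half-lives = t / t_half = 33.1 / 23.2 = 1.426724
Decay factor = 0.5^1.426724 = 0.3719746
C(t) = 375.4 * 0.3719746 = 139.639 ng/mL

139.639


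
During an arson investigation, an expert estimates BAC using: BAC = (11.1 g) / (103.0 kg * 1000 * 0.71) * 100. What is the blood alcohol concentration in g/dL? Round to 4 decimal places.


Applying the Widmark formula:
BAC = (dose_g / (body_wt * 1000 * r)) * 100
Denominator = 103.0 * 1000 * 0.71 = 73130
BAC = (11.1 / 73130) * 100
BAC = 0.0152 g/dL

0.0152


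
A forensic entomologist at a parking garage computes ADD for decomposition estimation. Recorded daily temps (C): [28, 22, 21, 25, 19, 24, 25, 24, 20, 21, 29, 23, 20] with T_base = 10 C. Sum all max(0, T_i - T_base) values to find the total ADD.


Computing ADD day by day:
Day 1: max(0, 28 - 10) = 18
Day 2: max(0, 22 - 10) = 12
Day 3: max(0, 21 - 10) = 11
Day 4: max(0, 25 - 10) = 15
Day 5: max(0, 19 - 10) = 9
Day 6: max(0, 24 - 10) = 14
Day 7: max(0, 25 - 10) = 15
Day 8: max(0, 24 - 10) = 14
Day 9: max(0, 20 - 10) = 10
Day 10: max(0, 21 - 10) = 11
Day 11: max(0, 29 - 10) = 19
Day 12: max(0, 23 - 10) = 13
Day 13: max(0, 20 - 10) = 10
Total ADD = 171

171


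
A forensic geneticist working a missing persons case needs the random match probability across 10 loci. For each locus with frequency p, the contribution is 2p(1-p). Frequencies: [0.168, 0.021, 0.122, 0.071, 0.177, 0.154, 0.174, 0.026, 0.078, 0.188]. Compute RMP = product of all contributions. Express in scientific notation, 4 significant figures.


Computing RMP for 10 loci:
Locus 1: 2 * 0.168 * 0.832 = 0.279552
Locus 2: 2 * 0.021 * 0.979 = 0.041118
Locus 3: 2 * 0.122 * 0.878 = 0.214232
Locus 4: 2 * 0.071 * 0.929 = 0.131918
Locus 5: 2 * 0.177 * 0.823 = 0.291342
Locus 6: 2 * 0.154 * 0.846 = 0.260568
Locus 7: 2 * 0.174 * 0.826 = 0.287448
Locus 8: 2 * 0.026 * 0.974 = 0.050648
Locus 9: 2 * 0.078 * 0.922 = 0.143832
Locus 10: 2 * 0.188 * 0.812 = 0.305312
RMP = 1.577e-08

1.577e-08


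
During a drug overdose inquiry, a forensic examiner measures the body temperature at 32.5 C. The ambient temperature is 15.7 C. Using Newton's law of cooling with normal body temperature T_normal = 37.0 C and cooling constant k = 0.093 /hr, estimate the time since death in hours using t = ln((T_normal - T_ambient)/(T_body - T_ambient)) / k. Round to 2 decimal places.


Using Newton's law of cooling:
t = ln((T_normal - T_ambient) / (T_body - T_ambient)) / k
T_normal - T_ambient = 21.3
T_body - T_ambient = 16.8
Ratio = 1.267857
ln(ratio) = 0.237328
t = 0.237328 / 0.093 = 2.55 hours

2.55


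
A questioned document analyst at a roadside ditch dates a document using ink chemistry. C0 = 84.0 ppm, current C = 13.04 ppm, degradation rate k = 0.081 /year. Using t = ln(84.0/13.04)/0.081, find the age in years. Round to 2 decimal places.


Document age estimation:
C0/C = 84.0 / 13.04 = 6.441718
ln(C0/C) = 1.862795
t = 1.862795 / 0.081 = 23.00 years

23.00


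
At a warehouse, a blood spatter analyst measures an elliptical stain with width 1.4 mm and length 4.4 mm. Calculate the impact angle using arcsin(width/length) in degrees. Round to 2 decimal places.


Blood spatter impact angle calculation:
width / length = 1.4 / 4.4 = 0.318182
angle = arcsin(0.318182)
angle = 18.55 degrees

18.55


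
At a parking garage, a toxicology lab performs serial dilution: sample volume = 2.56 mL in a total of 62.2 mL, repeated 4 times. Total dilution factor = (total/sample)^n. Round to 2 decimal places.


Dilution factor calculation:
Single dilution = V_total / V_sample = 62.2 / 2.56 ≈ 24.296875
Number of dilutions = 4
Total DF = (62.2 / 2.56)^4 (full precision, rounded at the end) = 348499.11

348499.11


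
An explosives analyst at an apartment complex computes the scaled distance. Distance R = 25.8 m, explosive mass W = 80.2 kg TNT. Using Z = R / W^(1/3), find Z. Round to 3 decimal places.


Scaled distance calculation:
W^(1/3) = 80.2^(1/3) = 4.312457
Z = R / W^(1/3) = 25.8 / 4.312457
Z = 5.983 m/kg^(1/3)

5.983


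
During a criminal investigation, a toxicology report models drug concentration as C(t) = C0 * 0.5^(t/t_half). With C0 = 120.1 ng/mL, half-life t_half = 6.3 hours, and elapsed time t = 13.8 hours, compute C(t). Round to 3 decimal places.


Drug concentration decay:
Number of half-lives = t / t_half = 13.8 / 6.3 = 2.190476
Decay factor = 0.5^2.190476 = 0.21907914
C(t) = 120.1 * 0.21907914 = 26.311 ng/mL

26.311


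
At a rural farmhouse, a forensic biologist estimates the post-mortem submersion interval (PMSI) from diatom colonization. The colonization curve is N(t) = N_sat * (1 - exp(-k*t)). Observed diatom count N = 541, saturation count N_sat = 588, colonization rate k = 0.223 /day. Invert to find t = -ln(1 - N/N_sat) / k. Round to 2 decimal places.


PMSI from diatom colonization curve:
N / N_sat = 541 / 588 = 0.920068
1 - N/N_sat = 0.079932
ln(1 - N/N_sat) = -2.526579
t = -ln(1 - N/N_sat) / k = -(-2.526579) / 0.223 = 11.33 days

11.33


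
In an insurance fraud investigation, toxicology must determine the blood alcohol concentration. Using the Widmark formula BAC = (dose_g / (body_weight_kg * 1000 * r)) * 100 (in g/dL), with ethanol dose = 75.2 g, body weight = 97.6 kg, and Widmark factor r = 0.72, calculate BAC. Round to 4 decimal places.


Applying the Widmark formula:
BAC = (dose_g / (body_wt * 1000 * r)) * 100
Denominator = 97.6 * 1000 * 0.72 = 70272
BAC = (75.2 / 70272) * 100
BAC = 0.1070 g/dL

0.1070


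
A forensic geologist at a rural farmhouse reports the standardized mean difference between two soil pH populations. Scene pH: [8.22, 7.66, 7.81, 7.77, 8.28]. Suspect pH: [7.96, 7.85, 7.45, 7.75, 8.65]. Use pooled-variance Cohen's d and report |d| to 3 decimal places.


Pooled-variance Cohen's d for soil pH comparison:
Scene mean = 39.74 / 5 = 7.948
Suspect mean = 39.66 / 5 = 7.932
Scene sample variance s_s^2 = 0.07947
Suspect sample variance s_c^2 = 0.19712
Pooled variance = ((n_s-1)*s_s^2 + (n_c-1)*s_c^2) / (n_s + n_c - 2) = 0.138295
Pooled SD = sqrt(0.138295) = 0.37188
Mean difference = 0.016
|d| = |0.016| / 0.37188 = 0.043

0.043


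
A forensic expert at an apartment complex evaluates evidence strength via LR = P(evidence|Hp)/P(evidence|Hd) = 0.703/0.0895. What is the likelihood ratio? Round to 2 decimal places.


Likelihood ratio calculation:
LR = P(E|Hp) / P(E|Hd)
LR = 0.703 / 0.0895
LR = 7.85

7.85
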